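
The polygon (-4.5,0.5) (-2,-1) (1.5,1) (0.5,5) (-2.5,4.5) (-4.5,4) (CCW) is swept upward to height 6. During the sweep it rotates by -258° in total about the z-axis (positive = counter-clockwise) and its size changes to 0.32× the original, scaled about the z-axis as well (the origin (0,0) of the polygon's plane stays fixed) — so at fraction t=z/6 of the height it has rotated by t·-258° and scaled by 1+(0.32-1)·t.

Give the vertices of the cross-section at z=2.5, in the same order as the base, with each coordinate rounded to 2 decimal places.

Cross-section at z=2.5: (1.31,2.97) (-0.25,1.58) (0.36,-1.24) (3.31,-1.42) (3.61,0.74) (3.70,2.21)

t = z/height = 2.5/6 = 0.416667
s = 1 + (scale-1)·z/height = 1 + (0.32-1)·2.5/6 = 0.716667
θ = twist·z/height = -258°·2.5/6 = -107.5000° = -1.876229 rad
cos θ = -0.300706, sin θ = -0.953717 (intermediates below are computed at full precision and shown rounded to 5 d.p.)
v1: (-4.5,0.5) → rotate → (1.83003,4.14137) → ×s → (1.31152,2.96798) → (1.31,2.97)
v2: (-2,-1) → rotate → (-0.35231,2.20814) → ×s → (-0.25249,1.58250) → (-0.25,1.58)
v3: (1.5,1) → rotate → (0.50266,-1.73128) → ×s → (0.36024,-1.24075) → (0.36,-1.24)
v4: (0.5,5) → rotate → (4.61823,-1.98039) → ×s → (3.30973,-1.41928) → (3.31,-1.42)
v5: (-2.5,4.5) → rotate → (5.04349,1.03112) → ×s → (3.61450,0.73897) → (3.61,0.74)
v6: (-4.5,4) → rotate → (5.16804,3.08890) → ×s → (3.70376,2.21371) → (3.70,2.21)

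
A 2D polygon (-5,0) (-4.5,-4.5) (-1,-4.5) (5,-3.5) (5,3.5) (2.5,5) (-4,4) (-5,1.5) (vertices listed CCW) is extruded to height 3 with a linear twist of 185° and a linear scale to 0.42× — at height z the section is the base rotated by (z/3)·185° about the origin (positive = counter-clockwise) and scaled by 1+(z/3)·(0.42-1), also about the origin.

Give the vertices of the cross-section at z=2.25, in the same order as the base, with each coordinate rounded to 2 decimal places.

t = z/height = 2.25/3 = 0.75
s = 1 + (scale-1)·z/height = 1 + (0.42-1)·2.25/3 = 0.565000
θ = twist·z/height = 185°·2.25/3 = 138.7500° = 2.421644 rad
cos θ = -0.751840, sin θ = 0.659346 (intermediates below are computed at full precision and shown rounded to 5 d.p.)
v1: (-5,0) → rotate → (3.75920,-3.29673) → ×s → (2.12395,-1.86265) → (2.12,-1.86)
v2: (-4.5,-4.5) → rotate → (6.35034,0.41622) → ×s → (3.58794,0.23517) → (3.59,0.24)
v3: (-1,-4.5) → rotate → (3.71890,2.72393) → ×s → (2.10118,1.53902) → (2.10,1.54)
v4: (5,-3.5) → rotate → (-1.45149,5.92817) → ×s → (-0.82009,3.34942) → (-0.82,3.35)
v5: (5,3.5) → rotate → (-6.06691,0.66529) → ×s → (-3.42780,0.37589) → (-3.43,0.38)
v6: (2.5,5) → rotate → (-5.17633,-2.11083) → ×s → (-2.92463,-1.19262) → (-2.92,-1.19)
v7: (-4,4) → rotate → (0.36998,-5.64474) → ×s → (0.20904,-3.18928) → (0.21,-3.19)
v8: (-5,1.5) → rotate → (2.77018,-4.42449) → ×s → (1.56515,-2.49984) → (1.57,-2.50)

Cross-section at z=2.25: (2.12,-1.86) (3.59,0.24) (2.10,1.54) (-0.82,3.35) (-3.43,0.38) (-2.92,-1.19) (0.21,-3.19) (1.57,-2.50)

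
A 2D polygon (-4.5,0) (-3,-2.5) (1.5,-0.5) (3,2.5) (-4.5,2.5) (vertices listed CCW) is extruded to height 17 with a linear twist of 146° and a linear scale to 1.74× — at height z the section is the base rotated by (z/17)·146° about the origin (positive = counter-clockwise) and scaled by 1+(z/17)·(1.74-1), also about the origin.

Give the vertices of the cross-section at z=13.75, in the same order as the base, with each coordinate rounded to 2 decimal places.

t = z/height = 13.75/17 = 0.808824
s = 1 + (scale-1)·z/height = 1 + (1.74-1)·13.75/17 = 1.598529
θ = twist·z/height = 146°·13.75/17 = 118.0882° = 2.061029 rad
cos θ = -0.470831, sin θ = 0.882224 (intermediates below are computed at full precision and shown rounded to 5 d.p.)
v1: (-4.5,0) → rotate → (2.11874,-3.97001) → ×s → (3.38687,-6.34617) → (3.39,-6.35)
v2: (-3,-2.5) → rotate → (3.61805,-1.46959) → ×s → (5.78356,-2.34919) → (5.78,-2.35)
v3: (1.5,-0.5) → rotate → (-0.26513,1.55875) → ×s → (-0.42383,2.49171) → (-0.42,2.49)
v4: (3,2.5) → rotate → (-3.61805,1.46959) → ×s → (-5.78356,2.34919) → (-5.78,2.35)
v5: (-4.5,2.5) → rotate → (-0.08682,-5.14708) → ×s → (-0.13879,-8.22776) → (-0.14,-8.23)

Cross-section at z=13.75: (3.39,-6.35) (5.78,-2.35) (-0.42,2.49) (-5.78,2.35) (-0.14,-8.23)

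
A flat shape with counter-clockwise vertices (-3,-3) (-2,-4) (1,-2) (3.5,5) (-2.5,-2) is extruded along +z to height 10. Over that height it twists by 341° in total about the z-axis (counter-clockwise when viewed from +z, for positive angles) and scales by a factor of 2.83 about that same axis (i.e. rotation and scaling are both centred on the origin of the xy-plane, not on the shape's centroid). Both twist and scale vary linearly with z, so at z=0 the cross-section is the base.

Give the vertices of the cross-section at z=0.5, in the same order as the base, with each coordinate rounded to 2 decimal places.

Cross-section at z=0.5: (-2.17,-4.09) (-0.81,-4.81) (1.68,-1.77) (2.05,6.34) (-1.97,-2.89)

t = z/height = 0.5/10 = 0.05
s = 1 + (scale-1)·z/height = 1 + (2.83-1)·0.5/10 = 1.091500
θ = twist·z/height = 341°·0.5/10 = 17.0500° = 0.297579 rad
cos θ = 0.956049, sin θ = 0.293206 (intermediates below are computed at full precision and shown rounded to 5 d.p.)
v1: (-3,-3) → rotate → (-1.98853,-3.74777) → ×s → (-2.17048,-4.09069) → (-2.17,-4.09)
v2: (-2,-4) → rotate → (-0.73927,-4.41061) → ×s → (-0.80692,-4.81418) → (-0.81,-4.81)
v3: (1,-2) → rotate → (1.54246,-1.61889) → ×s → (1.68360,-1.76702) → (1.68,-1.77)
v4: (3.5,5) → rotate → (1.88014,5.80647) → ×s → (2.05217,6.33776) → (2.05,6.34)
v5: (-2.5,-2) → rotate → (-1.80371,-2.64511) → ×s → (-1.96875,-2.88714) → (-1.97,-2.89)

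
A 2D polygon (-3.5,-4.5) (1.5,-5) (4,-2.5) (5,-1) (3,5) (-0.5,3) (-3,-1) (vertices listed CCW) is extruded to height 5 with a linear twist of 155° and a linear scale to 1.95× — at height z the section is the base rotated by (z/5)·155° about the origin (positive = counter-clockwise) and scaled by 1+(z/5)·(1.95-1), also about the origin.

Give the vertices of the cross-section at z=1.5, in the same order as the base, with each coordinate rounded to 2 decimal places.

Cross-section at z=1.5: (1.10,-7.24) (5.99,-3.02) (5.87,1.52) (5.35,3.78) (-2.01,7.22) (-3.24,2.19) (-1.72,-3.68)

t = z/height = 1.5/5 = 0.3
s = 1 + (scale-1)·z/height = 1 + (1.95-1)·1.5/5 = 1.285000
θ = twist·z/height = 155°·1.5/5 = 46.5000° = 0.811578 rad
cos θ = 0.688355, sin θ = 0.725374 (intermediates below are computed at full precision and shown rounded to 5 d.p.)
v1: (-3.5,-4.5) → rotate → (0.85494,-5.63641) → ×s → (1.09860,-7.24278) → (1.10,-7.24)
v2: (1.5,-5) → rotate → (4.65940,-2.35371) → ×s → (5.98733,-3.02452) → (5.99,-3.02)
v3: (4,-2.5) → rotate → (4.56685,1.18061) → ×s → (5.86841,1.51709) → (5.87,1.52)
v4: (5,-1) → rotate → (4.16715,2.93852) → ×s → (5.35478,3.77599) → (5.35,3.78)
v5: (3,5) → rotate → (-1.56181,5.61790) → ×s → (-2.00692,7.21900) → (-2.01,7.22)
v6: (-0.5,3) → rotate → (-2.52030,1.70238) → ×s → (-3.23859,2.18755) → (-3.24,2.19)
v7: (-3,-1) → rotate → (-1.33969,-2.86448) → ×s → (-1.72150,-3.68085) → (-1.72,-3.68)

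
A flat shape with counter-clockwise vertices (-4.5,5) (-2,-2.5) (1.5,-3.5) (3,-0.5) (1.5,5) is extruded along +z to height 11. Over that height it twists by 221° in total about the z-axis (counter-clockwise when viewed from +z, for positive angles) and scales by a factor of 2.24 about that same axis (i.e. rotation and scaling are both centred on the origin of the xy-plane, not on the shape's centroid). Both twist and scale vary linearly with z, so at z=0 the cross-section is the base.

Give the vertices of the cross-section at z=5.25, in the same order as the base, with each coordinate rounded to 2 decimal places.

Cross-section at z=5.25: (-5.76,-9.03) (4.68,-2.01) (4.73,3.79) (-0.51,4.81) (-8.31,0.18)

t = z/height = 5.25/11 = 0.477273
s = 1 + (scale-1)·z/height = 1 + (2.24-1)·5.25/11 = 1.591818
θ = twist·z/height = 221°·5.25/11 = 105.4773° = 1.840926 rad
cos θ = -0.266856, sin θ = 0.963736 (intermediates below are computed at full precision and shown rounded to 5 d.p.)
v1: (-4.5,5) → rotate → (-3.61783,-5.67109) → ×s → (-5.75893,-9.02735) → (-5.76,-9.03)
v2: (-2,-2.5) → rotate → (2.94305,-1.26033) → ×s → (4.68481,-2.00622) → (4.68,-2.01)
v3: (1.5,-3.5) → rotate → (2.97279,2.37960) → ×s → (4.73215,3.78789) → (4.73,3.79)
v4: (3,-0.5) → rotate → (-0.31870,3.02464) → ×s → (-0.50731,4.81467) → (-0.51,4.81)
v5: (1.5,5) → rotate → (-5.21897,0.11132) → ×s → (-8.30765,0.17721) → (-8.31,0.18)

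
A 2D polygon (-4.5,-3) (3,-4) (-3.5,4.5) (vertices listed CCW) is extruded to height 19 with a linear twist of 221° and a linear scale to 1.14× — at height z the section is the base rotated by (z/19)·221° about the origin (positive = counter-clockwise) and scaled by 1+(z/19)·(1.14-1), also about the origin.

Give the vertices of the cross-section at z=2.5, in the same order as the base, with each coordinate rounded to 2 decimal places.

t = z/height = 2.5/19 = 0.131579
s = 1 + (scale-1)·z/height = 1 + (1.14-1)·2.5/19 = 1.018421
θ = twist·z/height = 221°·2.5/19 = 29.0789° = 0.507523 rad
cos θ = 0.873951, sin θ = 0.486014 (intermediates below are computed at full precision and shown rounded to 5 d.p.)
v1: (-4.5,-3) → rotate → (-2.47474,-4.80892) → ×s → (-2.52032,-4.89750) → (-2.52,-4.90)
v2: (3,-4) → rotate → (4.56591,-2.03776) → ×s → (4.65002,-2.07530) → (4.65,-2.08)
v3: (-3.5,4.5) → rotate → (-5.24589,2.23173) → ×s → (-5.34253,2.27284) → (-5.34,2.27)

Cross-section at z=2.5: (-2.52,-4.90) (4.65,-2.08) (-5.34,2.27)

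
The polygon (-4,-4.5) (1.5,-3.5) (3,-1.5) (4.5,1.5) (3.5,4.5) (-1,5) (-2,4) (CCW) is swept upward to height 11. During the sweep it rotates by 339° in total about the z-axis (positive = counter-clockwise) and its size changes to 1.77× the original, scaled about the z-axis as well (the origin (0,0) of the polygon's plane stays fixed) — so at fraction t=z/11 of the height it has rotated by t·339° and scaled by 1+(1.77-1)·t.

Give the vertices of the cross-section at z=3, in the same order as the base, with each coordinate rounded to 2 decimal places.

Cross-section at z=3: (5.65,-4.60) (4.15,1.99) (1.66,3.70) (-2.05,5.36) (-5.62,4.00) (-5.99,-1.47) (-4.73,-2.63)

t = z/height = 3/11 = 0.272727
s = 1 + (scale-1)·z/height = 1 + (1.77-1)·3/11 = 1.210000
θ = twist·z/height = 339°·3/11 = 92.4545° = 1.613636 rad
cos θ = -0.042827, sin θ = 0.999083 (intermediates below are computed at full precision and shown rounded to 5 d.p.)
v1: (-4,-4.5) → rotate → (4.66718,-3.80361) → ×s → (5.64729,-4.60237) → (5.65,-4.60)
v2: (1.5,-3.5) → rotate → (3.43255,1.64852) → ×s → (4.15338,1.99471) → (4.15,1.99)
v3: (3,-1.5) → rotate → (1.37014,3.06149) → ×s → (1.65787,3.70440) → (1.66,3.70)
v4: (4.5,1.5) → rotate → (-1.69134,4.43163) → ×s → (-2.04653,5.36227) → (-2.05,5.36)
v5: (3.5,4.5) → rotate → (-4.64577,3.30407) → ×s → (-5.62138,3.99792) → (-5.62,4.00)
v6: (-1,5) → rotate → (-4.95259,-1.21322) → ×s → (-5.99263,-1.46799) → (-5.99,-1.47)
v7: (-2,4) → rotate → (-3.91068,-2.16947) → ×s → (-4.73192,-2.62506) → (-4.73,-2.63)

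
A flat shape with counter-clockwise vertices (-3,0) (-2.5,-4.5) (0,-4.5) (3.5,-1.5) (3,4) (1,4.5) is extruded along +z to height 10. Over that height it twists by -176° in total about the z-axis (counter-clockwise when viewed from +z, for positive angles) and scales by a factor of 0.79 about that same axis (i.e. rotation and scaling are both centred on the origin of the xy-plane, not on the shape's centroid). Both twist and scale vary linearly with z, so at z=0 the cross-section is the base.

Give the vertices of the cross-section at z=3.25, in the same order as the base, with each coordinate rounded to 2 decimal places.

Cross-section at z=3.25: (-1.51,2.35) (-4.79,-0.31) (-3.52,-2.27) (0.59,-3.50) (4.65,-0.33) (4.03,1.49)

t = z/height = 3.25/10 = 0.325
s = 1 + (scale-1)·z/height = 1 + (0.79-1)·3.25/10 = 0.931750
θ = twist·z/height = -176°·3.25/10 = -57.2000° = -0.998328 rad
cos θ = 0.541708, sin θ = -0.840567 (intermediates below are computed at full precision and shown rounded to 5 d.p.)
v1: (-3,0) → rotate → (-1.62512,2.52170) → ×s → (-1.51421,2.34959) → (-1.51,2.35)
v2: (-2.5,-4.5) → rotate → (-5.13682,-0.33627) → ×s → (-4.78623,-0.31332) → (-4.79,-0.31)
v3: (0,-4.5) → rotate → (-3.78255,-2.43769) → ×s → (-3.52439,-2.27131) → (-3.52,-2.27)
v4: (3.5,-1.5) → rotate → (0.63513,-3.75455) → ×s → (0.59178,-3.49830) → (0.59,-3.50)
v5: (3,4) → rotate → (4.98739,-0.35487) → ×s → (4.64700,-0.33065) → (4.65,-0.33)
v6: (1,4.5) → rotate → (4.32426,1.59712) → ×s → (4.02913,1.48812) → (4.03,1.49)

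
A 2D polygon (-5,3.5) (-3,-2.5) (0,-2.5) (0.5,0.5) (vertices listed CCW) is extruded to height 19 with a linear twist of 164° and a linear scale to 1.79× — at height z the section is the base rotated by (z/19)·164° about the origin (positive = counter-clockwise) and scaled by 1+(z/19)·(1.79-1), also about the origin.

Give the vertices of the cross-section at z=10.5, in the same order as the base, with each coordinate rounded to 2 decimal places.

t = z/height = 10.5/19 = 0.552632
s = 1 + (scale-1)·z/height = 1 + (1.79-1)·10.5/19 = 1.436579
θ = twist·z/height = 164°·10.5/19 = 90.6316° = 1.581819 rad
cos θ = -0.011023, sin θ = 0.999939 (intermediates below are computed at full precision and shown rounded to 5 d.p.)
v1: (-5,3.5) → rotate → (-3.44467,-5.03828) → ×s → (-4.94854,-7.23788) → (-4.95,-7.24)
v2: (-3,-2.5) → rotate → (2.53292,-2.97226) → ×s → (3.63874,-4.26989) → (3.64,-4.27)
v3: (0,-2.5) → rotate → (2.49985,0.02756) → ×s → (3.59123,0.03959) → (3.59,0.04)
v4: (0.5,0.5) → rotate → (-0.50548,0.49446) → ×s → (-0.72616,0.71033) → (-0.73,0.71)

Cross-section at z=10.5: (-4.95,-7.24) (3.64,-4.27) (3.59,0.04) (-0.73,0.71)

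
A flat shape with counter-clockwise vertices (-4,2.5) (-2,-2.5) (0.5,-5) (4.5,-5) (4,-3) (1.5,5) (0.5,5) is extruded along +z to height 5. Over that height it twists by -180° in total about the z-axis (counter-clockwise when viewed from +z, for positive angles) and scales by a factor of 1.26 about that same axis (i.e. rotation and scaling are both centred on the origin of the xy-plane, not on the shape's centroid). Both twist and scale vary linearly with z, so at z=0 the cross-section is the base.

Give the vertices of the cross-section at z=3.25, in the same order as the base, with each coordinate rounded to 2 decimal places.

t = z/height = 3.25/5 = 0.65
s = 1 + (scale-1)·z/height = 1 + (1.26-1)·3.25/5 = 1.169000
θ = twist·z/height = -180°·3.25/5 = -117.0000° = -2.042035 rad
cos θ = -0.453990, sin θ = -0.891007 (intermediates below are computed at full precision and shown rounded to 5 d.p.)
v1: (-4,2.5) → rotate → (4.04348,2.42905) → ×s → (4.72683,2.83956) → (4.73,2.84)
v2: (-2,-2.5) → rotate → (-1.31954,2.91699) → ×s → (-1.54254,3.40996) → (-1.54,3.41)
v3: (0.5,-5) → rotate → (-4.68203,1.82445) → ×s → (-5.47329,2.13278) → (-5.47,2.13)
v4: (4.5,-5) → rotate → (-6.49799,-1.73958) → ×s → (-7.59615,-2.03357) → (-7.60,-2.03)
v5: (4,-3) → rotate → (-4.48898,-2.20205) → ×s → (-5.24762,-2.57420) → (-5.25,-2.57)
v6: (1.5,5) → rotate → (3.77405,-3.60646) → ×s → (4.41186,-4.21595) → (4.41,-4.22)
v7: (0.5,5) → rotate → (4.22804,-2.71546) → ×s → (4.94258,-3.17437) → (4.94,-3.17)

Cross-section at z=3.25: (4.73,2.84) (-1.54,3.41) (-5.47,2.13) (-7.60,-2.03) (-5.25,-2.57) (4.41,-4.22) (4.94,-3.17)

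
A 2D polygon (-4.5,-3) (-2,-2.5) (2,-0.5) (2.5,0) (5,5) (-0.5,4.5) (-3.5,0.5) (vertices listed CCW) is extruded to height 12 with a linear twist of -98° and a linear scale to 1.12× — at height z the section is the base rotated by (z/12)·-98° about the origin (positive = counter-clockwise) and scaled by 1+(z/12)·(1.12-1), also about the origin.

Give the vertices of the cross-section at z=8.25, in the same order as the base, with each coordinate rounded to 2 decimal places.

Cross-section at z=8.25: (-4.87,3.25) (-3.33,0.96) (0.33,-2.21) (1.04,-2.50) (7.08,-2.91) (4.29,2.37) (-0.96,3.71)

t = z/height = 8.25/12 = 0.6875
s = 1 + (scale-1)·z/height = 1 + (1.12-1)·8.25/12 = 1.082500
θ = twist·z/height = -98°·8.25/12 = -67.3750° = -1.175916 rad
cos θ = 0.384698, sin θ = -0.923042 (intermediates below are computed at full precision and shown rounded to 5 d.p.)
v1: (-4.5,-3) → rotate → (-4.50027,2.99960) → ×s → (-4.87154,3.24706) → (-4.87,3.25)
v2: (-2,-2.5) → rotate → (-3.07700,0.88434) → ×s → (-3.33086,0.95730) → (-3.33,0.96)
v3: (2,-0.5) → rotate → (0.30788,-2.03843) → ×s → (0.33327,-2.20660) → (0.33,-2.21)
v4: (2.5,0) → rotate → (0.96175,-2.30761) → ×s → (1.04109,-2.49798) → (1.04,-2.50)
v5: (5,5) → rotate → (6.53870,-2.69172) → ×s → (7.07815,-2.91379) → (7.08,-2.91)
v6: (-0.5,4.5) → rotate → (3.96134,2.19266) → ×s → (4.28815,2.37356) → (4.29,2.37)
v7: (-3.5,0.5) → rotate → (-0.88492,3.42300) → ×s → (-0.95793,3.70539) → (-0.96,3.71)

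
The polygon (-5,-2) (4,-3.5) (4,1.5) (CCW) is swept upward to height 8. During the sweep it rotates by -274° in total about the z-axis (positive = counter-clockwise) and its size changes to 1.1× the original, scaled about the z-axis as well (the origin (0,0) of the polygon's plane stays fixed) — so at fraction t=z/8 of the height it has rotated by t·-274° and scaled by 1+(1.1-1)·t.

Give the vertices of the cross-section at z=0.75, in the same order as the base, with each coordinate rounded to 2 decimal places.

t = z/height = 0.75/8 = 0.09375
s = 1 + (scale-1)·z/height = 1 + (1.1-1)·0.75/8 = 1.009375
θ = twist·z/height = -274°·0.75/8 = -25.6875° = -0.448331 rad
cos θ = 0.901172, sin θ = -0.433462 (intermediates below are computed at full precision and shown rounded to 5 d.p.)
v1: (-5,-2) → rotate → (-5.37278,0.36497) → ×s → (-5.42315,0.36839) → (-5.42,0.37)
v2: (4,-3.5) → rotate → (2.08757,-4.88795) → ×s → (2.10714,-4.93378) → (2.11,-4.93)
v3: (4,1.5) → rotate → (4.25488,-0.38209) → ×s → (4.29477,-0.38567) → (4.29,-0.39)

Cross-section at z=0.75: (-5.42,0.37) (2.11,-4.93) (4.29,-0.39)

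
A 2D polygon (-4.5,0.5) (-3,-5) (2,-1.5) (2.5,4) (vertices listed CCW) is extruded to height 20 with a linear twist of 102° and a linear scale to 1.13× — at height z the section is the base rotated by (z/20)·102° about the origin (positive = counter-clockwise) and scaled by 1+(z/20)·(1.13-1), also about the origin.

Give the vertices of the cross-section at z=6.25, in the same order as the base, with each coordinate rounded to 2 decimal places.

t = z/height = 6.25/20 = 0.3125
s = 1 + (scale-1)·z/height = 1 + (1.13-1)·6.25/20 = 1.040625
θ = twist·z/height = 102°·6.25/20 = 31.8750° = 0.556324 rad
cos θ = 0.849202, sin θ = 0.528068 (intermediates below are computed at full precision and shown rounded to 5 d.p.)
v1: (-4.5,0.5) → rotate → (-4.08544,-1.95170) → ×s → (-4.25141,-2.03099) → (-4.25,-2.03)
v2: (-3,-5) → rotate → (0.09273,-5.83021) → ×s → (0.09650,-6.06707) → (0.10,-6.07)
v3: (2,-1.5) → rotate → (2.49051,-0.21767) → ×s → (2.59168,-0.22651) → (2.59,-0.23)
v4: (2.5,4) → rotate → (0.01073,4.71698) → ×s → (0.01117,4.90861) → (0.01,4.91)

Cross-section at z=6.25: (-4.25,-2.03) (0.10,-6.07) (2.59,-0.23) (0.01,4.91)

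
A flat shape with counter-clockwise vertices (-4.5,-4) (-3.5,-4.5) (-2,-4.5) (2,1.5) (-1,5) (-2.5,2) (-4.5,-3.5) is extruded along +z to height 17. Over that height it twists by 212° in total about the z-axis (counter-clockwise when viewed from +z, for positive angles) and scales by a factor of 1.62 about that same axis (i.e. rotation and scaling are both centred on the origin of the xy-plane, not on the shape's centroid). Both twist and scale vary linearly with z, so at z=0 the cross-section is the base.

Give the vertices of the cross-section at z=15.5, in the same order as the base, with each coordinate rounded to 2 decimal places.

t = z/height = 15.5/17 = 0.911765
s = 1 + (scale-1)·z/height = 1 + (1.62-1)·15.5/17 = 1.565294
θ = twist·z/height = 212°·15.5/17 = 193.2941° = 3.373619 rad
cos θ = -0.973202, sin θ = -0.229950 (intermediates below are computed at full precision and shown rounded to 5 d.p.)
v1: (-4.5,-4) → rotate → (3.45961,4.92758) → ×s → (5.41531,7.71312) → (5.42,7.71)
v2: (-3.5,-4.5) → rotate → (2.37143,5.18424) → ×s → (3.71199,8.11485) → (3.71,8.11)
v3: (-2,-4.5) → rotate → (0.91163,4.83931) → ×s → (1.42697,7.57494) → (1.43,7.57)
v4: (2,1.5) → rotate → (-1.60148,-1.91970) → ×s → (-2.50679,-3.00490) → (-2.51,-3.00)
v5: (-1,5) → rotate → (2.12295,-4.63606) → ×s → (3.32304,-7.25680) → (3.32,-7.26)
v6: (-2.5,2) → rotate → (2.89291,-1.37153) → ×s → (4.52825,-2.14685) → (4.53,-2.15)
v7: (-4.5,-3.5) → rotate → (3.57459,4.44098) → ×s → (5.59528,6.95144) → (5.60,6.95)

Cross-section at z=15.5: (5.42,7.71) (3.71,8.11) (1.43,7.57) (-2.51,-3.00) (3.32,-7.26) (4.53,-2.15) (5.60,6.95)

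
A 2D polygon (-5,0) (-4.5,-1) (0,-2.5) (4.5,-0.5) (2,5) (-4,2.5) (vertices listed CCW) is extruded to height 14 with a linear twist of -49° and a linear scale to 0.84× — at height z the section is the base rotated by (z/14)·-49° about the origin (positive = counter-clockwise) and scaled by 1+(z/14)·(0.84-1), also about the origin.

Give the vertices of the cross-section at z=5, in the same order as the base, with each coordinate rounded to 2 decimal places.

t = z/height = 5/14 = 0.357143
s = 1 + (scale-1)·z/height = 1 + (0.84-1)·5/14 = 0.942857
θ = twist·z/height = -49°·5/14 = -17.5000° = -0.305433 rad
cos θ = 0.953717, sin θ = -0.300706 (intermediates below are computed at full precision and shown rounded to 5 d.p.)
v1: (-5,0) → rotate → (-4.76858,1.50353) → ×s → (-4.49609,1.41761) → (-4.50,1.42)
v2: (-4.5,-1) → rotate → (-4.59243,0.39946) → ×s → (-4.33001,0.37663) → (-4.33,0.38)
v3: (0,-2.5) → rotate → (-0.75176,-2.38429) → ×s → (-0.70881,-2.24805) → (-0.71,-2.25)
v4: (4.5,-0.5) → rotate → (4.14137,-1.83003) → ×s → (3.90472,-1.72546) → (3.90,-1.73)
v5: (2,5) → rotate → (3.41096,4.16717) → ×s → (3.21605,3.92905) → (3.22,3.93)
v6: (-4,2.5) → rotate → (-3.06310,3.58712) → ×s → (-2.88807,3.38214) → (-2.89,3.38)

Cross-section at z=5: (-4.50,1.42) (-4.33,0.38) (-0.71,-2.25) (3.90,-1.73) (3.22,3.93) (-2.89,3.38)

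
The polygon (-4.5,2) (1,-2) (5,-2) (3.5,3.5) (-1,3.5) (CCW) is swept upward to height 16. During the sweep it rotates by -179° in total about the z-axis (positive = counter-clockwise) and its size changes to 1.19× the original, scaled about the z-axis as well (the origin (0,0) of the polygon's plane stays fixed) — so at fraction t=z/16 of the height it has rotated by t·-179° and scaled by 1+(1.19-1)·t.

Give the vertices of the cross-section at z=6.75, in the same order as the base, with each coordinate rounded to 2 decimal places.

Cross-section at z=6.75: (0.88,5.25) (-1.82,-1.59) (-0.74,-5.77) (4.61,-2.71) (3.39,1.99)

t = z/height = 6.75/16 = 0.421875
s = 1 + (scale-1)·z/height = 1 + (1.19-1)·6.75/16 = 1.080156
θ = twist·z/height = -179°·6.75/16 = -75.5156° = -1.317996 rad
cos θ = 0.250116, sin θ = -0.968216 (intermediates below are computed at full precision and shown rounded to 5 d.p.)
v1: (-4.5,2) → rotate → (0.81091,4.85720) → ×s → (0.87591,5.24654) → (0.88,5.25)
v2: (1,-2) → rotate → (-1.68632,-1.46845) → ×s → (-1.82148,-1.58615) → (-1.82,-1.59)
v3: (5,-2) → rotate → (-0.68585,-5.34131) → ×s → (-0.74083,-5.76945) → (-0.74,-5.77)
v4: (3.5,3.5) → rotate → (4.26416,-2.51335) → ×s → (4.60596,-2.71481) → (4.61,-2.71)
v5: (-1,3.5) → rotate → (3.13864,1.84362) → ×s → (3.39022,1.99140) → (3.39,1.99)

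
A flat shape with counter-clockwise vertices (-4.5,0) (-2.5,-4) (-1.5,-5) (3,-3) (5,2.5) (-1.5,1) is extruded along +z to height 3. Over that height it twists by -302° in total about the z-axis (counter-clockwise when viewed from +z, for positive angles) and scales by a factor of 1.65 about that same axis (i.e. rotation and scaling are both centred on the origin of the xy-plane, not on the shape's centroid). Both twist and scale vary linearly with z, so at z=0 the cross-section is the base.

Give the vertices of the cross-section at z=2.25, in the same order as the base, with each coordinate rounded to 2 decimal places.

Cross-section at z=2.25: (4.61,-4.86) (6.88,1.40) (6.93,3.50) (0.17,6.31) (-7.82,2.84) (0.46,-2.64)

t = z/height = 2.25/3 = 0.75
s = 1 + (scale-1)·z/height = 1 + (1.65-1)·2.25/3 = 1.487500
θ = twist·z/height = -302°·2.25/3 = -226.5000° = -3.953171 rad
cos θ = -0.688355, sin θ = 0.725374 (intermediates below are computed at full precision and shown rounded to 5 d.p.)
v1: (-4.5,0) → rotate → (3.09760,-3.26418) → ×s → (4.60767,-4.85547) → (4.61,-4.86)
v2: (-2.5,-4) → rotate → (4.62238,0.93998) → ×s → (6.87580,1.39822) → (6.88,1.40)
v3: (-1.5,-5) → rotate → (4.65940,2.35371) → ×s → (6.93086,3.50115) → (6.93,3.50)
v4: (3,-3) → rotate → (0.11106,4.24119) → ×s → (0.16520,6.30877) → (0.17,6.31)
v5: (5,2.5) → rotate → (-5.25521,1.90599) → ×s → (-7.81712,2.83515) → (-7.82,2.84)
v6: (-1.5,1) → rotate → (0.30716,-1.77642) → ×s → (0.45690,-2.64242) → (0.46,-2.64)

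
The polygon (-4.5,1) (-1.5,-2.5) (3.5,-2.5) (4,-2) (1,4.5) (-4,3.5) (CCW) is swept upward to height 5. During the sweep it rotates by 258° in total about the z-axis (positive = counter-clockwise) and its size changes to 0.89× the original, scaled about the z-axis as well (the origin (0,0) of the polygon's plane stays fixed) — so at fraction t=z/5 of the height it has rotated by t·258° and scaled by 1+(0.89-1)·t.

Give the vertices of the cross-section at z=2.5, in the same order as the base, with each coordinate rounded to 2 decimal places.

Cross-section at z=2.5: (1.94,-3.90) (2.73,0.39) (-0.25,4.06) (-0.91,4.13) (-3.90,-1.94) (-0.19,-5.02)

t = z/height = 2.5/5 = 0.5
s = 1 + (scale-1)·z/height = 1 + (0.89-1)·2.5/5 = 0.945000
θ = twist·z/height = 258°·2.5/5 = 129.0000° = 2.251475 rad
cos θ = -0.629320, sin θ = 0.777146 (intermediates below are computed at full precision and shown rounded to 5 d.p.)
v1: (-4.5,1) → rotate → (2.05480,-4.12648) → ×s → (1.94178,-3.89952) → (1.94,-3.90)
v2: (-1.5,-2.5) → rotate → (2.88685,0.40758) → ×s → (2.72807,0.38517) → (2.73,0.39)
v3: (3.5,-2.5) → rotate → (-0.25976,4.29331) → ×s → (-0.24547,4.05718) → (-0.25,4.06)
v4: (4,-2) → rotate → (-0.96299,4.36722) → ×s → (-0.91003,4.12703) → (-0.91,4.13)
v5: (1,4.5) → rotate → (-4.12648,-2.05480) → ×s → (-3.89952,-1.94178) → (-3.90,-1.94)
v6: (-4,3.5) → rotate → (-0.20273,-5.31121) → ×s → (-0.19158,-5.01909) → (-0.19,-5.02)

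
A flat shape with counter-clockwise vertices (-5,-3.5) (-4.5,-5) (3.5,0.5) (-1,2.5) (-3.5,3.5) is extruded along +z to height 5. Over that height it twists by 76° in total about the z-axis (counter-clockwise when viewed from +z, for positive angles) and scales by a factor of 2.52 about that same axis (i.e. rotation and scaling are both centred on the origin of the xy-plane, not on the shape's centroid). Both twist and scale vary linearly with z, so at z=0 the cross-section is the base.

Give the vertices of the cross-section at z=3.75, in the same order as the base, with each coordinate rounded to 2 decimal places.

t = z/height = 3.75/5 = 0.75
s = 1 + (scale-1)·z/height = 1 + (2.52-1)·3.75/5 = 2.140000
θ = twist·z/height = 76°·3.75/5 = 57.0000° = 0.994838 rad
cos θ = 0.544639, sin θ = 0.838671 (intermediates below are computed at full precision and shown rounded to 5 d.p.)
v1: (-5,-3.5) → rotate → (0.21215,-6.09959) → ×s → (0.45400,-13.05312) → (0.45,-13.05)
v2: (-4.5,-5) → rotate → (1.74248,-6.49721) → ×s → (3.72890,-13.90404) → (3.73,-13.90)
v3: (3.5,0.5) → rotate → (1.48690,3.20767) → ×s → (3.18197,6.86441) → (3.18,6.86)
v4: (-1,2.5) → rotate → (-2.64132,0.52293) → ×s → (-5.65242,1.11906) → (-5.65,1.12)
v5: (-3.5,3.5) → rotate → (-4.84158,-1.02911) → ×s → (-10.36099,-2.20230) → (-10.36,-2.20)

Cross-section at z=3.75: (0.45,-13.05) (3.73,-13.90) (3.18,6.86) (-5.65,1.12) (-10.36,-2.20)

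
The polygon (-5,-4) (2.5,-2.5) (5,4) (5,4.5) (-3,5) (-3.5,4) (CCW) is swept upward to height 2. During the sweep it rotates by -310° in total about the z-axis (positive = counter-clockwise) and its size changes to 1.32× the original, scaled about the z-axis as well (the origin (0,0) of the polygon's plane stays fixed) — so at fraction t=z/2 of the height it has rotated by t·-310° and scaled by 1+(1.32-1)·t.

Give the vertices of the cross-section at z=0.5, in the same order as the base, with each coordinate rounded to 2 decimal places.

t = z/height = 0.5/2 = 0.25
s = 1 + (scale-1)·z/height = 1 + (1.32-1)·0.5/2 = 1.080000
θ = twist·z/height = -310°·0.5/2 = -77.5000° = -1.352630 rad
cos θ = 0.216440, sin θ = -0.976296 (intermediates below are computed at full precision and shown rounded to 5 d.p.)
v1: (-5,-4) → rotate → (-4.98738,4.01572) → ×s → (-5.38637,4.33698) → (-5.39,4.34)
v2: (2.5,-2.5) → rotate → (-1.89964,-2.98184) → ×s → (-2.05161,-3.22039) → (-2.05,-3.22)
v3: (5,4) → rotate → (4.98738,-4.01572) → ×s → (5.38637,-4.33698) → (5.39,-4.34)
v4: (5,4.5) → rotate → (5.47553,-3.90750) → ×s → (5.91357,-4.22010) → (5.91,-4.22)
v5: (-3,5) → rotate → (4.23216,4.01109) → ×s → (4.57073,4.33197) → (4.57,4.33)
v6: (-3.5,4) → rotate → (3.14765,4.28279) → ×s → (3.39946,4.62542) → (3.40,4.63)

Cross-section at z=0.5: (-5.39,4.34) (-2.05,-3.22) (5.39,-4.34) (5.91,-4.22) (4.57,4.33) (3.40,4.63)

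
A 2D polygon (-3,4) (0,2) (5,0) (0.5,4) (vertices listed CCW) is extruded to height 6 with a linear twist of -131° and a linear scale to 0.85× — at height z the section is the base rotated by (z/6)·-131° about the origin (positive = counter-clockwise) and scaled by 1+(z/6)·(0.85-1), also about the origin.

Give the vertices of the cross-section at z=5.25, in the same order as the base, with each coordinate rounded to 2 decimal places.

Cross-section at z=5.25: (4.24,0.92) (1.58,-0.72) (-1.81,-3.95) (2.98,-1.84)

t = z/height = 5.25/6 = 0.875
s = 1 + (scale-1)·z/height = 1 + (0.85-1)·5.25/6 = 0.868750
θ = twist·z/height = -131°·5.25/6 = -114.6250° = -2.000584 rad
cos θ = -0.416677, sin θ = -0.909054 (intermediates below are computed at full precision and shown rounded to 5 d.p.)
v1: (-3,4) → rotate → (4.88625,1.06045) → ×s → (4.24493,0.92127) → (4.24,0.92)
v2: (0,2) → rotate → (1.81811,-0.83335) → ×s → (1.57948,-0.72398) → (1.58,-0.72)
v3: (5,0) → rotate → (-2.08339,-4.54527) → ×s → (-1.80994,-3.94870) → (-1.81,-3.95)
v4: (0.5,4) → rotate → (3.42788,-2.12124) → ×s → (2.97797,-1.84282) → (2.98,-1.84)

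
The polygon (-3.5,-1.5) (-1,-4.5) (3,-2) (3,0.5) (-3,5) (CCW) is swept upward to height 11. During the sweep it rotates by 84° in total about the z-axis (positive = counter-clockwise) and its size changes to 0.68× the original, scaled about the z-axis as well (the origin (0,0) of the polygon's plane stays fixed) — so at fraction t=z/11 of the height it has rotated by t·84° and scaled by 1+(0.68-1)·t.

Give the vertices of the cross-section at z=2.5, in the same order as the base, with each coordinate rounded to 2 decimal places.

t = z/height = 2.5/11 = 0.227273
s = 1 + (scale-1)·z/height = 1 + (0.68-1)·2.5/11 = 0.927273
θ = twist·z/height = 84°·2.5/11 = 19.0909° = 0.333199 rad
cos θ = 0.945001, sin θ = 0.327068 (intermediates below are computed at full precision and shown rounded to 5 d.p.)
v1: (-3.5,-1.5) → rotate → (-2.81690,-2.56224) → ×s → (-2.61204,-2.37589) → (-2.61,-2.38)
v2: (-1,-4.5) → rotate → (0.52681,-4.57957) → ×s → (0.48849,-4.24651) → (0.49,-4.25)
v3: (3,-2) → rotate → (3.48914,-0.90880) → ×s → (3.23538,-0.84270) → (3.24,-0.84)
v4: (3,0.5) → rotate → (2.67147,1.45370) → ×s → (2.47718,1.34798) → (2.48,1.35)
v5: (-3,5) → rotate → (-4.47034,3.74380) → ×s → (-4.14523,3.47152) → (-4.15,3.47)

Cross-section at z=2.5: (-2.61,-2.38) (0.49,-4.25) (3.24,-0.84) (2.48,1.35) (-4.15,3.47)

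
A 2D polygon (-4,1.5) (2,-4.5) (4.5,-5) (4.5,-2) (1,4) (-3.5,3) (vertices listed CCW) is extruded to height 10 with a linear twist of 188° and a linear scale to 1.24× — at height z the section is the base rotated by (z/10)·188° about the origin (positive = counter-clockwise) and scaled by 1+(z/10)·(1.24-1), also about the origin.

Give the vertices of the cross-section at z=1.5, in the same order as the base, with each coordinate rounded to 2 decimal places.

Cross-section at z=1.5: (-4.39,-0.59) (4.03,-3.13) (6.56,-2.36) (5.09,0.38) (-1.05,4.14) (-4.66,1.03)

t = z/height = 1.5/10 = 0.15
s = 1 + (scale-1)·z/height = 1 + (1.24-1)·1.5/10 = 1.036000
θ = twist·z/height = 188°·1.5/10 = 28.2000° = 0.492183 rad
cos θ = 0.881303, sin θ = 0.472551 (intermediates below are computed at full precision and shown rounded to 5 d.p.)
v1: (-4,1.5) → rotate → (-4.23404,-0.56825) → ×s → (-4.38647,-0.58870) → (-4.39,-0.59)
v2: (2,-4.5) → rotate → (3.88909,-3.02076) → ×s → (4.02909,-3.12951) → (4.03,-3.13)
v3: (4.5,-5) → rotate → (6.32862,-2.28004) → ×s → (6.55645,-2.36212) → (6.56,-2.36)
v4: (4.5,-2) → rotate → (4.91097,0.36387) → ×s → (5.08776,0.37697) → (5.09,0.38)
v5: (1,4) → rotate → (-1.00890,3.99776) → ×s → (-1.04522,4.14168) → (-1.05,4.14)
v6: (-3.5,3) → rotate → (-4.50221,0.98998) → ×s → (-4.66429,1.02562) → (-4.66,1.03)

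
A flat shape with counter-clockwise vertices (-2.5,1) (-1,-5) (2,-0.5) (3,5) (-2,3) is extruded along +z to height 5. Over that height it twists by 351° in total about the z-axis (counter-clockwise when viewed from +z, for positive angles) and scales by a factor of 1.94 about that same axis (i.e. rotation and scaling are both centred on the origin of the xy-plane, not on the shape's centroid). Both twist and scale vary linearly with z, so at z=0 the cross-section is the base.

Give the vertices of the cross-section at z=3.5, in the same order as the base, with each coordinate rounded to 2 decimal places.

t = z/height = 3.5/5 = 0.7
s = 1 + (scale-1)·z/height = 1 + (1.94-1)·3.5/5 = 1.658000
θ = twist·z/height = 351°·3.5/5 = 245.7000° = 4.288274 rad
cos θ = -0.411514, sin θ = -0.911403 (intermediates below are computed at full precision and shown rounded to 5 d.p.)
v1: (-2.5,1) → rotate → (1.94019,1.86699) → ×s → (3.21683,3.09548) → (3.22,3.10)
v2: (-1,-5) → rotate → (-4.14550,2.96898) → ×s → (-6.87324,4.92256) → (-6.87,4.92)
v3: (2,-0.5) → rotate → (-1.27873,-1.61705) → ×s → (-2.12013,-2.68107) → (-2.12,-2.68)
v4: (3,5) → rotate → (3.32247,-4.79178) → ×s → (5.50866,-7.94477) → (5.51,-7.94)
v5: (-2,3) → rotate → (3.55724,0.58826) → ×s → (5.89790,0.97534) → (5.90,0.98)

Cross-section at z=3.5: (3.22,3.10) (-6.87,4.92) (-2.12,-2.68) (5.51,-7.94) (5.90,0.98)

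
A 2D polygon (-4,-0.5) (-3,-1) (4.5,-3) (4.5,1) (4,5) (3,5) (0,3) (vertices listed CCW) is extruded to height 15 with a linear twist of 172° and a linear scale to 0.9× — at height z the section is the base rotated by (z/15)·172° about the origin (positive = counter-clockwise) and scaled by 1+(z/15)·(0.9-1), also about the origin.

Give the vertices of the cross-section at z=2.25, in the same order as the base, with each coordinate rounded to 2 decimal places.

t = z/height = 2.25/15 = 0.15
s = 1 + (scale-1)·z/height = 1 + (0.9-1)·2.25/15 = 0.985000
θ = twist·z/height = 172°·2.25/15 = 25.8000° = 0.450295 rad
cos θ = 0.900319, sin θ = 0.435231 (intermediates below are computed at full precision and shown rounded to 5 d.p.)
v1: (-4,-0.5) → rotate → (-3.38366,-2.19108) → ×s → (-3.33290,-2.15822) → (-3.33,-2.16)
v2: (-3,-1) → rotate → (-2.26573,-2.20601) → ×s → (-2.23174,-2.17292) → (-2.23,-2.17)
v3: (4.5,-3) → rotate → (5.35713,-0.74242) → ×s → (5.27677,-0.73128) → (5.28,-0.73)
v4: (4.5,1) → rotate → (3.61620,2.85886) → ×s → (3.56196,2.81598) → (3.56,2.82)
v5: (4,5) → rotate → (1.42512,6.24252) → ×s → (1.40374,6.14888) → (1.40,6.15)
v6: (3,5) → rotate → (0.52480,5.80729) → ×s → (0.51693,5.72018) → (0.52,5.72)
v7: (0,3) → rotate → (-1.30569,2.70096) → ×s → (-1.28611,2.66044) → (-1.29,2.66)

Cross-section at z=2.25: (-3.33,-2.16) (-2.23,-2.17) (5.28,-0.73) (3.56,2.82) (1.40,6.15) (0.52,5.72) (-1.29,2.66)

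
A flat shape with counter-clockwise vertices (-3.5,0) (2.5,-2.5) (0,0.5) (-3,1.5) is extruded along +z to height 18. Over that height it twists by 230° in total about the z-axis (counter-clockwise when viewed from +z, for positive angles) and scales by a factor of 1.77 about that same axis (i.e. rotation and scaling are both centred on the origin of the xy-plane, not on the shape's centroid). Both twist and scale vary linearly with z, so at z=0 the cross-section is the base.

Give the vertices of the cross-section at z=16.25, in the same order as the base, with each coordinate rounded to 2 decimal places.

t = z/height = 16.25/18 = 0.902778
s = 1 + (scale-1)·z/height = 1 + (1.77-1)·16.25/18 = 1.695139
θ = twist·z/height = 230°·16.25/18 = 207.6389° = 3.623982 rad
cos θ = -0.885889, sin θ = -0.463897 (intermediates below are computed at full precision and shown rounded to 5 d.p.)
v1: (-3.5,0) → rotate → (3.10061,1.62364) → ×s → (5.25597,2.75230) → (5.26,2.75)
v2: (2.5,-2.5) → rotate → (-3.37447,1.05498) → ×s → (-5.72019,1.78834) → (-5.72,1.79)
v3: (0,0.5) → rotate → (0.23195,-0.44294) → ×s → (0.39319,-0.75085) → (0.39,-0.75)
v4: (-3,1.5) → rotate → (3.35351,0.06286) → ×s → (5.68467,0.10655) → (5.68,0.11)

Cross-section at z=16.25: (5.26,2.75) (-5.72,1.79) (0.39,-0.75) (5.68,0.11)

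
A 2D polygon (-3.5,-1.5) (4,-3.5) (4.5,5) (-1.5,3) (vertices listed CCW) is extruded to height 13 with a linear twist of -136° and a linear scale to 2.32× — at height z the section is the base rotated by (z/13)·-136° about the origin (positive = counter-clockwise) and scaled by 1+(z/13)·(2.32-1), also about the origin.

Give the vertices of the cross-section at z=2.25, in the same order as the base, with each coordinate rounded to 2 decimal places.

t = z/height = 2.25/13 = 0.173077
s = 1 + (scale-1)·z/height = 1 + (2.32-1)·2.25/13 = 1.228462
θ = twist·z/height = -136°·2.25/13 = -23.5385° = -0.410824 rad
cos θ = 0.916792, sin θ = -0.399365 (intermediates below are computed at full precision and shown rounded to 5 d.p.)
v1: (-3.5,-1.5) → rotate → (-3.80782,0.02259) → ×s → (-4.67776,0.02775) → (-4.68,0.03)
v2: (4,-3.5) → rotate → (2.26939,-4.80623) → ×s → (2.78786,-5.90427) → (2.79,-5.90)
v3: (4.5,5) → rotate → (6.12239,2.78682) → ×s → (7.52112,3.42350) → (7.52,3.42)
v4: (-1.5,3) → rotate → (-0.17709,3.34942) → ×s → (-0.21755,4.11464) → (-0.22,4.11)

Cross-section at z=2.25: (-4.68,0.03) (2.79,-5.90) (7.52,3.42) (-0.22,4.11)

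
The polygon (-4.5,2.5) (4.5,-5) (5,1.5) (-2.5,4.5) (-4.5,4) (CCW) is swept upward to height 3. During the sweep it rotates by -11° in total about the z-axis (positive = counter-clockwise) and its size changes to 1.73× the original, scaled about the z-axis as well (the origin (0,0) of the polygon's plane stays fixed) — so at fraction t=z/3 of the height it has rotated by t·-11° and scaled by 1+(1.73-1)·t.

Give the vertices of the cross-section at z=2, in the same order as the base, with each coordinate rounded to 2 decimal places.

Cross-section at z=2: (-6.16,4.54) (5.69,-8.23) (7.66,1.26) (-2.83,7.11) (-5.88,6.75)

t = z/height = 2/3 = 0.666667
s = 1 + (scale-1)·z/height = 1 + (1.73-1)·2/3 = 1.486667
θ = twist·z/height = -11°·2/3 = -7.3333° = -0.127991 rad
cos θ = 0.991820, sin θ = -0.127642 (intermediates below are computed at full precision and shown rounded to 5 d.p.)
v1: (-4.5,2.5) → rotate → (-4.14409,3.05394) → ×s → (-6.16088,4.54019) → (-6.16,4.54)
v2: (4.5,-5) → rotate → (3.82498,-5.53349) → ×s → (5.68648,-8.22645) → (5.69,-8.23)
v3: (5,1.5) → rotate → (5.15056,0.84952) → ×s → (7.65717,1.26296) → (7.66,1.26)
v4: (-2.5,4.5) → rotate → (-1.90516,4.78230) → ×s → (-2.83234,7.10968) → (-2.83,7.11)
v5: (-4.5,4) → rotate → (-3.95262,4.54167) → ×s → (-5.87624,6.75195) → (-5.88,6.75)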